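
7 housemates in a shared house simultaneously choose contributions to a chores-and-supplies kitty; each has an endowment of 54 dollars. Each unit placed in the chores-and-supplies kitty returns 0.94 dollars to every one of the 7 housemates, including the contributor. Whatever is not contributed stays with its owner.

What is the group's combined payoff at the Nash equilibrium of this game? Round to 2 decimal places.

The private return per contributed unit is 0.94 < 1, so contributing 0 is dominant for every player. At the Nash equilibrium everyone keeps their 54, and the group total is 7 × 54 = 378.

378.00 dollars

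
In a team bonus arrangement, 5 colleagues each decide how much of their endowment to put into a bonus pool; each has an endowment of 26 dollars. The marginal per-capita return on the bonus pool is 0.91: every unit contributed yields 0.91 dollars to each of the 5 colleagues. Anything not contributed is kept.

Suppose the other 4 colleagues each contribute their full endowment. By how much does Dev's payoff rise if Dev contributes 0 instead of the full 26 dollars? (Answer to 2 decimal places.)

Switching from a contribution of 26 to 0 lets Dev keep an extra 26 dollars, but lowers the bonus pool by 26, which costs Dev their own share of that drop: 0.91 × 26 = 23.66.
Net gain = 26 − 23.66 = 2.34. The private return per contributed unit (0.91) is below 1, so free-riding is indeed the best response regardless of what the others do.

2.34 dollars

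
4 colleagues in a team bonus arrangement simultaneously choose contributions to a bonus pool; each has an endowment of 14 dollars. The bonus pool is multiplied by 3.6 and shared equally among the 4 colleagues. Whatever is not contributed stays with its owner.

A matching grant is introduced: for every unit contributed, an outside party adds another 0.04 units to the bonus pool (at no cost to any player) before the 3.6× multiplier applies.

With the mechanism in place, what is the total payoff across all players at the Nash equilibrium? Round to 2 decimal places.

56.00 dollars

The effective private return is 3.6 × 1.04 / 4 = 0.9360, which is still under 1, so the mechanism doesn't change anyone's dominant strategy: zero contribution.
At the Nash equilibrium no one contributes; group total payoff = 4 × 14 = 56.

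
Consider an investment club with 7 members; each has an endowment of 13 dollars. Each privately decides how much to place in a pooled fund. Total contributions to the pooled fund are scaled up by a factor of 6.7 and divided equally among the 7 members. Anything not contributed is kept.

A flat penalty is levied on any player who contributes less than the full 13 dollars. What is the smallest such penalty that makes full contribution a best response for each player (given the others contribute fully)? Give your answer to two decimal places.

Given the others contribute fully, the best deviation is to contribute 0 (any partial contribution still incurs the fine and gives up units whose private return 0.9571 is below 1).
Deviating from 13 to 0 saves 13 dollars but forfeits the deviator's share of the drop in the pooled fund: 6.7/7 × 13 = 12.44.
So the deviation gain is 13 − 12.44 = 0.56, and the fine must be at least 0.56 dollars to wipe it out.

0.56 dollars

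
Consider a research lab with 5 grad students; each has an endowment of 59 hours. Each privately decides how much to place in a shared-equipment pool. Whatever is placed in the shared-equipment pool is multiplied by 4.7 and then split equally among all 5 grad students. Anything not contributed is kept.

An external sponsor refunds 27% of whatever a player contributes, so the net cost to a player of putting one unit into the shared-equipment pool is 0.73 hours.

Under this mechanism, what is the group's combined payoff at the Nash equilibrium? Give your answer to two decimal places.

1466.15 hours

Under the mechanism each unit contributed yields (4.7/5) / 0.73 = 1.2877 back to its contributor per unit of net cost, which exceeds 1, making full contribution the dominant choice for everyone.
So the Nash equilibrium is full contribution by all 5; the group earns 5 × (59 × 0.27 + 4.7 × 59) = 1466.15.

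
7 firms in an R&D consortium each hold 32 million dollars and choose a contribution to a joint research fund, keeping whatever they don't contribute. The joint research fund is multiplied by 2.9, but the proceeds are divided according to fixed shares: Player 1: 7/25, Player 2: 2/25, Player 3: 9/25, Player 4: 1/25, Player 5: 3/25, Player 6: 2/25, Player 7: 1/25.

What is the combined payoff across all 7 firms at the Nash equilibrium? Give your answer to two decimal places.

284.80 million dollars

For player j, contributing a unit is worthwhile iff 2.9 × (j's share) ≥ 1, i.e. iff j's share is at least 0.3448.
Only Player 3 (9/25) clears that bar, contributing 32; the remaining 6 contribute 0. Total contributed: 32.
The joint research fund pays out 2.9 × 32 = 92.80 in total (split across the unequal shares, but the aggregate is all that matters for the group sum).
The 6 free-riders keep 32 each, adding 192. Group total = 192 + 92.80 = 284.80.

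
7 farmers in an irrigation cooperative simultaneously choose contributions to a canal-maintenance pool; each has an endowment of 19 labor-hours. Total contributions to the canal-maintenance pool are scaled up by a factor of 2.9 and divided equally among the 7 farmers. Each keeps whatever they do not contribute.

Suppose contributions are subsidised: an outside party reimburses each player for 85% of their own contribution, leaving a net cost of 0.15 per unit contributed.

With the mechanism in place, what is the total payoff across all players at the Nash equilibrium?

498.75 labor-hours

The effective private return per unit is now (2.9/7) / 0.15 = 2.7619 > 1, so every player's dominant strategy flips to full contribution.
At the Nash equilibrium everyone contributes 19. Group total payoff = 7 × (19 × 0.85 + 2.9 × 19) = 498.75.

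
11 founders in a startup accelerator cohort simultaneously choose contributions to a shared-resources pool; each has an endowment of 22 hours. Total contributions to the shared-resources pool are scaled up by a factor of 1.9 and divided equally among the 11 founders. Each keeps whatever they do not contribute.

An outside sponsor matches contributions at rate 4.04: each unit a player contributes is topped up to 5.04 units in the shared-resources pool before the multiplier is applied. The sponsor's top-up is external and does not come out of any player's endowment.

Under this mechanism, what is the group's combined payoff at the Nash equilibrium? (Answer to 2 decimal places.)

With the mechanism, a contributed unit returns 1.9 × 5.04 / 11 = 0.8705 per unit of net cost — still below 1 — so contributing 0 remains dominant for every player.
At the Nash equilibrium no one contributes; group total payoff = 11 × 22 = 242.

242.00 hours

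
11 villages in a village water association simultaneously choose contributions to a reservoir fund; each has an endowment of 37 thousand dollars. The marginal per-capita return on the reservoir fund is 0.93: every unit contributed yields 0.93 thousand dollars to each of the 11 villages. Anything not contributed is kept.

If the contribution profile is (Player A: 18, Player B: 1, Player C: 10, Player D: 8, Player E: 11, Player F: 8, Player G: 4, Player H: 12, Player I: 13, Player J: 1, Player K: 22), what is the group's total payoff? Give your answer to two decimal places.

Total contributed: 18 + 1 + 10 + 8 + 11 + 8 + 4 + 12 + 13 + 1 + 22 = 108; total kept: 11 × 37 − 108 = 299.
The reservoir fund pays out 0.93 × 11 × 108 = 1104.84 in aggregate.
Group total = 299 + 1104.84 = 1403.84.

1403.84 thousand dollars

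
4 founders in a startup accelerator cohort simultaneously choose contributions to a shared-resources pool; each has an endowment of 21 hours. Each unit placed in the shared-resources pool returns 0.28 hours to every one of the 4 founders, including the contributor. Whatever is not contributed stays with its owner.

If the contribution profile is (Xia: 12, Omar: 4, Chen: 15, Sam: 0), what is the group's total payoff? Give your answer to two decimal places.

87.72 hours

Total contributed: 12 + 4 + 15 + 0 = 31; total kept: 4 × 21 − 31 = 53.
The shared-resources pool pays out 0.28 × 4 × 31 = 34.72 in aggregate.
Group total = 53 + 34.72 = 87.72.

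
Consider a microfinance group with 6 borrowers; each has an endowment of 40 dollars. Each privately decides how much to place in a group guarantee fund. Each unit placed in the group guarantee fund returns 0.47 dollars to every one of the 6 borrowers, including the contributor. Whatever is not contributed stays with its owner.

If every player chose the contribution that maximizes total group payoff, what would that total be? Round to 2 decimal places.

676.80 dollars

Each contributed unit returns 2.820 to the group as a whole (0.47 to each of 6 players), which exceeds 1, so the social optimum is full contribution: group total = 2.820 × 240 = 676.80.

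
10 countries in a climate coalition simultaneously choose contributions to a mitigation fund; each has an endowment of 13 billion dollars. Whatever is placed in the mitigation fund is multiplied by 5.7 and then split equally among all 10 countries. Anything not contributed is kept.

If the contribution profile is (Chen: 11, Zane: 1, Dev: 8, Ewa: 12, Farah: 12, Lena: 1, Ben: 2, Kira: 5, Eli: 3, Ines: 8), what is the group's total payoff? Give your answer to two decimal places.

426.10 billion dollars

Total contributed: 11 + 1 + 8 + 12 + 12 + 1 + 2 + 5 + 3 + 8 = 63; total kept: 10 × 13 − 63 = 67.
The mitigation fund pays out 5.7 × 63 = 359.10 in aggregate.
Group total = 67 + 359.10 = 426.10.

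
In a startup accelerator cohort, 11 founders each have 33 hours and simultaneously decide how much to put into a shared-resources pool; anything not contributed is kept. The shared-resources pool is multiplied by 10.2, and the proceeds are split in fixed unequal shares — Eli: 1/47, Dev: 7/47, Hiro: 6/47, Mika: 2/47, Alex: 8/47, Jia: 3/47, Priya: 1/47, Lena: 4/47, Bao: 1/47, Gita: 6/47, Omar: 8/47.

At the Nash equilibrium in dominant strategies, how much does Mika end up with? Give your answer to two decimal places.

For player j, contributing a unit is worthwhile iff 10.2 × (j's share) ≥ 1, i.e. iff j's share is at least 0.0980.
Dev, Hiro, Alex, Gita and Omar are above the threshold, contributing 33 each; the remaining 6 contribute 0. Total contributed: 165.
Mika keeps 33 and receives 10.2 × 165 × 2/47 = 71.62 from the shared-resources pool, for a payoff of 104.62.

104.62 hours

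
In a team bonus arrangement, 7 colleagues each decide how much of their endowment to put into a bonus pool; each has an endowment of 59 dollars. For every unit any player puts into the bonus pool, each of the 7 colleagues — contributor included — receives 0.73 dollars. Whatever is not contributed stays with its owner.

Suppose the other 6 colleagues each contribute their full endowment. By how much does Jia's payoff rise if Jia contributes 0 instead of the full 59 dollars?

Switching from a contribution of 59 to 0 lets Jia keep an extra 59 dollars, but lowers the bonus pool by 59, which costs Jia their own share of that drop: 0.73 × 59 = 43.07.
Net gain = 59 − 43.07 = 15.93. The private return per contributed unit (0.73) is below 1, so free-riding is indeed the best response regardless of what the others do.

15.93 dollars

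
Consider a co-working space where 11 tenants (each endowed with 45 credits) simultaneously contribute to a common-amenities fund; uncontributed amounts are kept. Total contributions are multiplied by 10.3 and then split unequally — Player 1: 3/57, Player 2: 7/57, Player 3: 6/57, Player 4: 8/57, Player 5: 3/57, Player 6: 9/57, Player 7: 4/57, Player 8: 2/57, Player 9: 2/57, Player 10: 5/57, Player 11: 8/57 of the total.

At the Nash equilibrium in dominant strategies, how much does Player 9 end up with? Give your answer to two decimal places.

126.32 credits

Player j's private return per contributed unit is 10.3 × (j's share). Contributing is weakly dominant for j when that share is at least 1/10.3 = 0.0971, and contributing 0 is dominant otherwise.
Player 2, Player 3, Player 4, Player 6 and Player 11 clear that bar, contributing 45 each; the remaining 6 contribute 0. Total contributed: 225.
Player 9 keeps 45 and receives 10.3 × 225 × 2/57 = 81.32 from the common-amenities fund, for a payoff of 126.32.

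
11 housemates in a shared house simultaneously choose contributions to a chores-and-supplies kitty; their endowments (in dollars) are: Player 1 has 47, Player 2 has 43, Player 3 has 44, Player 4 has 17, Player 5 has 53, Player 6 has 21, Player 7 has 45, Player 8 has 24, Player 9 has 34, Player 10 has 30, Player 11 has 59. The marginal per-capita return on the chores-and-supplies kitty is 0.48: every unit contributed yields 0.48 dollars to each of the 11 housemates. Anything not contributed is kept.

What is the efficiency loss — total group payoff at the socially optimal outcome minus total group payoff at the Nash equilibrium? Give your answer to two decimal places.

1784.76 dollars

The private return per contributed unit is 0.48 < 1 for everyone, so the Nash equilibrium is zero contribution and the group total is Σ E_j = 47 + 43 + 44 + 17 + 53 + 21 + 45 + 24 + 34 + 30 + 59 = 417.
Each contributed unit returns 5.280 to the group, so the social optimum is full contribution by everyone: group total = 5.280 × 417 = 2201.76.
Efficiency loss = (5.280 − 1) × 417 = 1784.76.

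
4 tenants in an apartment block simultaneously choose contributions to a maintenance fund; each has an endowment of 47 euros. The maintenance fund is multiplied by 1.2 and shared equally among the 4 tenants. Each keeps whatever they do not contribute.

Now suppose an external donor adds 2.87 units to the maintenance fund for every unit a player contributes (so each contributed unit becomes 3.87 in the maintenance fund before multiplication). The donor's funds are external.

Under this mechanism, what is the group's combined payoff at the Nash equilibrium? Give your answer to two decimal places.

873.07 euros

The effective private return per unit is now 1.2 × 3.87 / 4 = 1.1610 > 1, so every player's dominant strategy flips to full contribution.
So the Nash equilibrium is full contribution by all 4; the group earns 1.2 × 3.87 × 188 = 873.07.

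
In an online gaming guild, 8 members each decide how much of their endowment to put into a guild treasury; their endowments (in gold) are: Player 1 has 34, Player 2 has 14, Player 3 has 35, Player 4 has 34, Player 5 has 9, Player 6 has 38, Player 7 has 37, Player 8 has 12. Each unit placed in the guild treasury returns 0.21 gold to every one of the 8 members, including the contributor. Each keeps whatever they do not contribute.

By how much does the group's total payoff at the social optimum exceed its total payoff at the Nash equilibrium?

The private return per contributed unit is 0.21 < 1 for everyone, so the Nash equilibrium is zero contribution and the group total is Σ E_j = 34 + 14 + 35 + 34 + 9 + 38 + 37 + 12 = 213.
Each contributed unit returns 1.680 to the group, so the social optimum is full contribution by everyone: group total = 1.680 × 213 = 357.84.
Efficiency loss = (1.680 − 1) × 213 = 144.84.

144.84 gold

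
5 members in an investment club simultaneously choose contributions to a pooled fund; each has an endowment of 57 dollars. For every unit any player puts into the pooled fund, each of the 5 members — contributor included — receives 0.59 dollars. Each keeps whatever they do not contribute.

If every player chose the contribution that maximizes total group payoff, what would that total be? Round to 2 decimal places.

Each contributed unit returns 2.950 to the group as a whole (0.59 to each of 5 players), which exceeds 1, so the social optimum is full contribution: group total = 2.950 × 285 = 840.75.

840.75 dollars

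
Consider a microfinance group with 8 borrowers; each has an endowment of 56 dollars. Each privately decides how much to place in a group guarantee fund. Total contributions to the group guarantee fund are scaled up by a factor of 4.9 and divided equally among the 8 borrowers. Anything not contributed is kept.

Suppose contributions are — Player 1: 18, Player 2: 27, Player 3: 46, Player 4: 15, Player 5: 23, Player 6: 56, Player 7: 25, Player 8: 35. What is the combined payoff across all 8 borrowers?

1403.50 dollars

Total contributed: 18 + 27 + 46 + 15 + 23 + 56 + 25 + 35 = 245; total kept: 8 × 56 − 245 = 203.
The group guarantee fund pays out 4.9 × 245 = 1200.50 in aggregate.
Group total = 203 + 1200.50 = 1403.50.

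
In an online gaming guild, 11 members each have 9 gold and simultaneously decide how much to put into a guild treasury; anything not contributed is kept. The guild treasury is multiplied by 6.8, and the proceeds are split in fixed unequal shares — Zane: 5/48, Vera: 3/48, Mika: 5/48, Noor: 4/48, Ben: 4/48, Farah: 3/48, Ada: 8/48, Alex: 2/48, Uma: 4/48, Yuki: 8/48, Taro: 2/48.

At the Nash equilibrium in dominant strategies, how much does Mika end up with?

21.75 gold

Each unit j contributes comes back to j as 6.8 × (j's share), so j prefers to contribute only if that share exceeds 1/6.8 = 0.1471; otherwise keeping the unit dominates.
Ada and Yuki are above the threshold, contributing 9 each; the remaining 9 contribute 0. Total contributed: 18.
Mika keeps 9 and receives 6.8 × 18 × 5/48 = 12.75 from the guild treasury, for a payoff of 21.75.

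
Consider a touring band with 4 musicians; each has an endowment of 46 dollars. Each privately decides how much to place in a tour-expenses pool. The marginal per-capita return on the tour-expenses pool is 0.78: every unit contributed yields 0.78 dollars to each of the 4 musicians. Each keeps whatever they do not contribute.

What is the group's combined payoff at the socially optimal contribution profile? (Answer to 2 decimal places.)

Each contributed unit returns 3.120 to the group as a whole (0.78 to each of 4 players), which exceeds 1, so the social optimum is full contribution: group total = 3.120 × 184 = 574.08.

574.08 dollars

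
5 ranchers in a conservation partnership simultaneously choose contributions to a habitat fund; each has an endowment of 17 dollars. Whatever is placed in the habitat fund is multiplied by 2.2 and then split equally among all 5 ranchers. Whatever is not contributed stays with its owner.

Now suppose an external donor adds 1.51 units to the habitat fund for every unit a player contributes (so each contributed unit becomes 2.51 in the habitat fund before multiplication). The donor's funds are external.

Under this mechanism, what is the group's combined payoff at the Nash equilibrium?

With the mechanism, a contributed unit returns 2.2 × 2.51 / 5 = 1.1044 per unit of net cost to the contributor — now above 1 — so contributing fully is weakly dominant for every player.
At the Nash equilibrium everyone contributes 17. Group total payoff = 2.2 × 2.51 × 85 = 469.37.

469.37 dollars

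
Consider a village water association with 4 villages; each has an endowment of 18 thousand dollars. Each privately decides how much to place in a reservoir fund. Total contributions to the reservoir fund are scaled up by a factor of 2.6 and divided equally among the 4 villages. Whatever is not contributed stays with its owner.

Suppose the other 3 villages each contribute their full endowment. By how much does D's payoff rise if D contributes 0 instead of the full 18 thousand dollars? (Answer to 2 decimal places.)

Switching from a contribution of 18 to 0 lets D keep an extra 18 thousand dollars, but lowers the reservoir fund by 18, which costs D their own share of that drop: 2.6/4 × 18 = 11.70.
Net gain = 18 − 11.70 = 6.30. The private return per contributed unit (0.6500) is below 1, so free-riding is indeed the best response regardless of what the others do.

6.30 thousand dollars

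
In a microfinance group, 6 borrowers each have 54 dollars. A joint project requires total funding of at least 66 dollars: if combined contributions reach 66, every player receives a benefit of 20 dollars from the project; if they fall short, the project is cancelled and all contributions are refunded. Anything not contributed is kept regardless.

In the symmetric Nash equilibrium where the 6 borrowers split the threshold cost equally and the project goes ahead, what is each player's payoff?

63 dollars

Equal share of the threshold: 66/6 = 11.
At this profile no one gains by cutting their contribution: any cut drops the total below 66, the project is cancelled, contributions are refunded, and the deviator ends with 54, which is less than 54 − 11 + 20 = 63. Contributing more than 11 just wastes the excess. So contributing exactly 11 is a best response.
Each player's payoff: 54 − 11 + 20 = 63.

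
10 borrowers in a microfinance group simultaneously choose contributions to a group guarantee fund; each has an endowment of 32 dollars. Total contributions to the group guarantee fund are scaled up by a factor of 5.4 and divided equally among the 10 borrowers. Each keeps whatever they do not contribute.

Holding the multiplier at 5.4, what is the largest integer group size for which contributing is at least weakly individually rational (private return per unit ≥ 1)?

Private return per unit is 5.4/(group size), which is ≥ 1 whenever the group size is ≤ 5.4.
The largest such integer is 5.

5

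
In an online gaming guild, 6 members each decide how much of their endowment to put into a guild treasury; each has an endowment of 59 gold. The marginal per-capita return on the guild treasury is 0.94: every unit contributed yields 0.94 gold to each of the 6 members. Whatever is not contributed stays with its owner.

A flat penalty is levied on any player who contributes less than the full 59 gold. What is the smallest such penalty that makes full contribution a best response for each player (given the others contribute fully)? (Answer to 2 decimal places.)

3.54 gold

Given the others contribute fully, the best deviation is to contribute 0 (any partial contribution still incurs the fine and gives up units whose private return 0.94 is below 1).
Deviating from 59 to 0 saves 59 gold but forfeits the deviator's share of the drop in the guild treasury: 0.94 × 59 = 55.46.
So the deviation gain is 59 − 55.46 = 3.54, and the fine must be at least 3.54 gold to wipe it out.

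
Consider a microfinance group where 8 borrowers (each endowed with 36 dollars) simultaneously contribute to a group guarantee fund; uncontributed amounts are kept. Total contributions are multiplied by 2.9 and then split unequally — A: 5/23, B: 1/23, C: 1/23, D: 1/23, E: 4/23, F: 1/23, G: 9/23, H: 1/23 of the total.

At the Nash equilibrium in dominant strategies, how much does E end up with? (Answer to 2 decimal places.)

54.16 dollars

Each unit j contributes comes back to j as 2.9 × (j's share), so j prefers to contribute only if that share exceeds 1/2.9 = 0.3448; otherwise keeping the unit dominates.
G alone (share 9/23) is above the threshold, contributing 36; the remaining 7 contribute 0. Total contributed: 36.
E keeps 36 and receives 2.9 × 36 × 4/23 = 18.16 from the group guarantee fund, for a payoff of 54.16.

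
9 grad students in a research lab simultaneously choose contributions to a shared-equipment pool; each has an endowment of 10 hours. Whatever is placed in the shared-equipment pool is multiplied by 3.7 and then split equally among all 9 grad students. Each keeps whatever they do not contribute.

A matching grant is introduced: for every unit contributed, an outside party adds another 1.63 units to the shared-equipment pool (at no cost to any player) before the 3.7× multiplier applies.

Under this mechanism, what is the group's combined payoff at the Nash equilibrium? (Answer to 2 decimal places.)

With the mechanism, a contributed unit returns 3.7 × 2.63 / 9 = 1.0812 per unit of net cost to the contributor — now above 1 — so contributing fully is weakly dominant for every player.
So the Nash equilibrium is full contribution by all 9; the group earns 3.7 × 2.63 × 90 = 875.79.

875.79 hours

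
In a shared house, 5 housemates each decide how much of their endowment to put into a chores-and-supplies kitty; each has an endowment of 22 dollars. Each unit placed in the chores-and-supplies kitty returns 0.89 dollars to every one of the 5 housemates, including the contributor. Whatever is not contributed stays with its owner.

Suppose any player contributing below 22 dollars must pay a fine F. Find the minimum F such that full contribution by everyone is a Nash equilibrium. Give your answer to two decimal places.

Given the others contribute fully, the best deviation is to contribute 0 (any partial contribution still incurs the fine and gives up units whose private return 0.89 is below 1).
Deviating from 22 to 0 saves 22 dollars but forfeits the deviator's share of the drop in the chores-and-supplies kitty: 0.89 × 22 = 19.58.
So the deviation gain is 22 − 19.58 = 2.42, and the fine must be at least 2.42 dollars to wipe it out.

2.42 dollars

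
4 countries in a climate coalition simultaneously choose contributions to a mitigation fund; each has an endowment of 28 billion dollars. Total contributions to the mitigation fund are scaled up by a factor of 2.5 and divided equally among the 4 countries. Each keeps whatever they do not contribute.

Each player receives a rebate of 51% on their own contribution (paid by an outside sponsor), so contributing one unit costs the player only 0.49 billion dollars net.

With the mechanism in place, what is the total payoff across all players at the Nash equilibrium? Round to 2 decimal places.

Under the mechanism each unit contributed yields (2.5/4) / 0.49 = 1.2755 back to its contributor per unit of net cost, which exceeds 1, making full contribution the dominant choice for everyone.
So the Nash equilibrium is full contribution by all 4; the group earns 4 × (28 × 0.51 + 2.5 × 28) = 337.12.

337.12 billion dollars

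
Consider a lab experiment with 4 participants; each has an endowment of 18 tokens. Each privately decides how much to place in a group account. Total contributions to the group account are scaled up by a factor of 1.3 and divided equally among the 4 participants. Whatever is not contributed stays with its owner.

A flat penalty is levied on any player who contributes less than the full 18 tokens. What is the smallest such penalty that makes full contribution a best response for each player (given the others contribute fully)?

12.15 tokens

Given the others contribute fully, the best deviation is to contribute 0 (any partial contribution still incurs the fine and gives up units whose private return 0.3250 is below 1).
Deviating from 18 to 0 saves 18 tokens but forfeits the deviator's share of the drop in the group account: 1.3/4 × 18 = 5.85.
So the deviation gain is 18 − 5.85 = 12.15, and the fine must be at least 12.15 tokens to wipe it out.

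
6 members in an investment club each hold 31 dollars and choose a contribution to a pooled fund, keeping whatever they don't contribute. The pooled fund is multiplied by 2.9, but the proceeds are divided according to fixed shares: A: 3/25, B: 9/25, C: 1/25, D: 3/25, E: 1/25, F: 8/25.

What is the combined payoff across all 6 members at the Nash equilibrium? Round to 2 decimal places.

For player j, contributing a unit is worthwhile iff 2.9 × (j's share) ≥ 1, i.e. iff j's share is at least 0.3448.
B alone (share 9/25) is above the threshold, contributing 31; the remaining 5 contribute 0. Total contributed: 31.
The pooled fund pays out 2.9 × 31 = 89.90 in total (split across the unequal shares, but the aggregate is all that matters for the group sum).
The 5 free-riders keep 31 each, adding 155. Group total = 155 + 89.90 = 244.90.

244.90 dollars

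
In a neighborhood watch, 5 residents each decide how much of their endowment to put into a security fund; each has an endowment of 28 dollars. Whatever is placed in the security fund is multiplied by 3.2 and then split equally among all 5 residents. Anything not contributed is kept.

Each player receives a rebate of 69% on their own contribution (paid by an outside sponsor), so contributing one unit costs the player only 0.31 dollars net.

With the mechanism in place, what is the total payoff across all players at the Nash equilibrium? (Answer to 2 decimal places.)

544.60 dollars

The effective private return per unit is now (3.2/5) / 0.31 = 2.0645 > 1, so every player's dominant strategy flips to full contribution.
So the Nash equilibrium is full contribution by all 5; the group earns 5 × (28 × 0.69 + 3.2 × 28) = 544.60.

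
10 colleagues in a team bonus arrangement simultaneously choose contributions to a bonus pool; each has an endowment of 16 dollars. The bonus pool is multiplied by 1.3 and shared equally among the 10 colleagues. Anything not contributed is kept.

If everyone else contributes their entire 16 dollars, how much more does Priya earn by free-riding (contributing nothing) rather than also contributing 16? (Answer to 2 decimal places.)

13.92 dollars

Switching from a contribution of 16 to 0 lets Priya keep an extra 16 dollars, but lowers the bonus pool by 16, which costs Priya their own share of that drop: 1.3/10 × 16 = 2.08.
Net gain = 16 − 2.08 = 13.92. The private return per contributed unit (0.1300) is below 1, so free-riding is indeed the best response regardless of what the others do.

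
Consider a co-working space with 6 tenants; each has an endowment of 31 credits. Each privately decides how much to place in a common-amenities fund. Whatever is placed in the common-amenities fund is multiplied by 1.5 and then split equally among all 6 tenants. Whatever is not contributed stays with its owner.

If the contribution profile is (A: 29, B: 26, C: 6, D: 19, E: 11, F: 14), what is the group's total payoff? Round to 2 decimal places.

238.50 credits

Total contributed: 29 + 26 + 6 + 19 + 11 + 14 = 105; total kept: 6 × 31 − 105 = 81.
The common-amenities fund pays out 1.5 × 105 = 157.50 in aggregate.
Group total = 81 + 157.50 = 238.50.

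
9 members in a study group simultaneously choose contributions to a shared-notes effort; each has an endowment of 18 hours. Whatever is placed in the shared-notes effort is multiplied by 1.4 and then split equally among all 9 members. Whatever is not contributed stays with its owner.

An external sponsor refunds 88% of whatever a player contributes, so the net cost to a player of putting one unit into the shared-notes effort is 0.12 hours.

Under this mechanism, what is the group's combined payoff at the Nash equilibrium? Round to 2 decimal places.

Under the mechanism each unit contributed yields (1.4/9) / 0.12 = 1.2963 back to its contributor per unit of net cost, which exceeds 1, making full contribution the dominant choice for everyone.
So the Nash equilibrium is full contribution by all 9; the group earns 9 × (18 × 0.88 + 1.4 × 18) = 369.36.

369.36 hours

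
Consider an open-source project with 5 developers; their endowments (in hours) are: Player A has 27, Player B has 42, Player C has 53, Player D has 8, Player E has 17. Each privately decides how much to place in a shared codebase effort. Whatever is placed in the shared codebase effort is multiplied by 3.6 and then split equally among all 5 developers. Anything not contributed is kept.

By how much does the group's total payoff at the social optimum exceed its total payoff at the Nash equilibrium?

382.20 hours

The private return per contributed unit is 3.6/5 = 0.7200 < 1 for every player regardless of endowment, so the Nash equilibrium is zero contribution and the group total is Σ E_j = 27 + 42 + 53 + 8 + 17 = 147.
Each contributed unit returns 3.600 to the group, so the social optimum is full contribution by everyone: group total = 3.600 × 147 = 529.20.
Efficiency loss = (3.600 − 1) × 147 = 382.20.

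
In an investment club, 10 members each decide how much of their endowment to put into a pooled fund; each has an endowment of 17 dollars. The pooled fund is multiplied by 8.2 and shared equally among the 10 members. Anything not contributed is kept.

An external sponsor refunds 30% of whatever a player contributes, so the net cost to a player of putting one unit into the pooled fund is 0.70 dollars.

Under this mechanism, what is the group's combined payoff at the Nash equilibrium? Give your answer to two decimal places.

With the mechanism, a contributed unit returns (8.2/10) / 0.70 = 1.1714 per unit of net cost to the contributor — now above 1 — so contributing fully is weakly dominant for every player.
So the Nash equilibrium is full contribution by all 10; the group earns 10 × (17 × 0.30 + 8.2 × 17) = 1445.00.

1445.00 dollars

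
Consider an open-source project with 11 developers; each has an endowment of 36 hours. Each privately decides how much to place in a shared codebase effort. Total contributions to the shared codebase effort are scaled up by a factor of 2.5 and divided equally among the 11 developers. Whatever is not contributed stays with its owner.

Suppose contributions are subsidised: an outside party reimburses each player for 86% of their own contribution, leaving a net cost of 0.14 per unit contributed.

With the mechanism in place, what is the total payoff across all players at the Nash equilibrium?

Under the mechanism each unit contributed yields (2.5/11) / 0.14 = 1.6234 back to its contributor per unit of net cost, which exceeds 1, making full contribution the dominant choice for everyone.
So the Nash equilibrium is full contribution by all 11; the group earns 11 × (36 × 0.86 + 2.5 × 36) = 1330.56.

1330.56 hours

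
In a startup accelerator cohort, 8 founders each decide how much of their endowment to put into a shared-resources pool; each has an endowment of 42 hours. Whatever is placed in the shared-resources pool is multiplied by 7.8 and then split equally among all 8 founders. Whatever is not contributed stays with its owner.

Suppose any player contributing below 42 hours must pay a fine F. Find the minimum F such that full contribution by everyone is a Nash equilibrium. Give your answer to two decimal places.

Given the others contribute fully, the best deviation is to contribute 0 (any partial contribution still incurs the fine and gives up units whose private return 0.9750 is below 1).
Deviating from 42 to 0 saves 42 hours but forfeits the deviator's share of the drop in the shared-resources pool: 7.8/8 × 42 = 40.95.
So the deviation gain is 42 − 40.95 = 1.05, and the fine must be at least 1.05 hours to wipe it out.

1.05 hours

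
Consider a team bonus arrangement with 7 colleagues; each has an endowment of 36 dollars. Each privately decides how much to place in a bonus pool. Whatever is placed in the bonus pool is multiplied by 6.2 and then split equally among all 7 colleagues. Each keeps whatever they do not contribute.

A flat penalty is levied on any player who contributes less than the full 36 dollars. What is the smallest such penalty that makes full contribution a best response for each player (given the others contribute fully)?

Given the others contribute fully, the best deviation is to contribute 0 (any partial contribution still incurs the fine and gives up units whose private return 0.8857 is below 1).
Deviating from 36 to 0 saves 36 dollars but forfeits the deviator's share of the drop in the bonus pool: 6.2/7 × 36 = 31.89.
So the deviation gain is 36 − 31.89 = 4.11, and the fine must be at least 4.11 dollars to wipe it out.

4.11 dollars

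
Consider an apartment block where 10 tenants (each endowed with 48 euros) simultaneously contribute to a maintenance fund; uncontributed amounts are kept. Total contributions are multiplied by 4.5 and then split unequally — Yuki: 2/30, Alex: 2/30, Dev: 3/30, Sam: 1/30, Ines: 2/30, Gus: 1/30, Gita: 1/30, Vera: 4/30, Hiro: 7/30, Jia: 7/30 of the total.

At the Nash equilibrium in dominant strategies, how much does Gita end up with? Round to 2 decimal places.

62.40 euros

Player j's private return per contributed unit is 4.5 × (j's share). Contributing is weakly dominant for j when that share is at least 1/4.5 = 0.2222, and contributing 0 is dominant otherwise.
Hiro and Jia clear that bar, contributing 48 each; the remaining 8 contribute 0. Total contributed: 96.
Gita keeps 48 and receives 4.5 × 96 × 1/30 = 14.40 from the maintenance fund, for a payoff of 62.40.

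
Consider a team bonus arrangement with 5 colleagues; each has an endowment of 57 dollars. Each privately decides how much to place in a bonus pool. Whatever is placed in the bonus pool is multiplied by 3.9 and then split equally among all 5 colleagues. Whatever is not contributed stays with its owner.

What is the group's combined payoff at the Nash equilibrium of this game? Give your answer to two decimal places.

285.00 dollars

Each contributed unit returns 3.9/5 = 0.7800 to its contributor — below 1 — so contributing 0 is dominant for every player. At the Nash equilibrium everyone keeps their 57, and the group total is 5 × 57 = 285.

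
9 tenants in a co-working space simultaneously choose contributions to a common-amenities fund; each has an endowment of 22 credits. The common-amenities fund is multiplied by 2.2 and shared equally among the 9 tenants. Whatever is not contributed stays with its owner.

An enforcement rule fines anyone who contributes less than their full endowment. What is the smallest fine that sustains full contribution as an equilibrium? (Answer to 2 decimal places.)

Given the others contribute fully, the best deviation is to contribute 0 (any partial contribution still incurs the fine and gives up units whose private return 0.2444 is below 1).
Deviating from 22 to 0 saves 22 credits but forfeits the deviator's share of the drop in the common-amenities fund: 2.2/9 × 22 = 5.38.
So the deviation gain is 22 − 5.38 = 16.62, and the fine must be at least 16.62 credits to wipe it out.

16.62 credits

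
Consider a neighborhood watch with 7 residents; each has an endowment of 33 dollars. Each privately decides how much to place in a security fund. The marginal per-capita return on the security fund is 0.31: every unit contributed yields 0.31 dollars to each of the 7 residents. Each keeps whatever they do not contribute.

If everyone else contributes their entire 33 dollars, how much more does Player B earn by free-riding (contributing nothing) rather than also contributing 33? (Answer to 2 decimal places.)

22.77 dollars

Switching from a contribution of 33 to 0 lets Player B keep an extra 33 dollars, but lowers the security fund by 33, which costs Player B their own share of that drop: 0.31 × 33 = 10.23.
Net gain = 33 − 10.23 = 22.77. The private return per contributed unit (0.31) is below 1, so free-riding is indeed the best response regardless of what the others do.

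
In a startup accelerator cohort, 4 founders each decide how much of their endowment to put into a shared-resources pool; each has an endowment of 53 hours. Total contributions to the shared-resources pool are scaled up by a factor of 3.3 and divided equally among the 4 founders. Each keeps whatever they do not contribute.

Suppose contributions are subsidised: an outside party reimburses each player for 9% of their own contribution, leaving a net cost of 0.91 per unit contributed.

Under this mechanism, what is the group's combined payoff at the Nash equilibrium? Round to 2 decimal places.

212.00 hours

Even with the mechanism, each unit contributed returns only (3.3/4) / 0.91 = 0.9066 per unit of net cost, so contributing nothing is still dominant.
Everyone keeps their endowment and the group total is 4 × 53 = 212.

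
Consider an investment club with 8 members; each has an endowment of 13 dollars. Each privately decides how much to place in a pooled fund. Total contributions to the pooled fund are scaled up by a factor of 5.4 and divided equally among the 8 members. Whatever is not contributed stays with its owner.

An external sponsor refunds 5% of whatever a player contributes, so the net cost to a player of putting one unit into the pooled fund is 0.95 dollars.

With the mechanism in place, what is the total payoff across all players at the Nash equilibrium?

With the mechanism, a contributed unit returns (5.4/8) / 0.95 = 0.7105 per unit of net cost — still below 1 — so contributing 0 remains dominant for every player.
At the Nash equilibrium no one contributes; group total payoff = 8 × 13 = 104.

104.00 dollars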